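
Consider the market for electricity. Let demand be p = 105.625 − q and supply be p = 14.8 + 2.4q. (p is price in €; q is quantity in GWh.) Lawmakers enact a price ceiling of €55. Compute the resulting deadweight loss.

€168.75

Competitive equilibrium: 105.625 − q = 14.8 + 2.4q → q* = 26.7132, p* = 78.9118.
At the ceiling p = 55, quantity supplied = (55 − 14.8)/2.4 = 16.75.
Willingness to pay at q' = 16.75: 105.625 − 1·16.75 = 88.875.
Δq = 26.7132 − 16.75 = 9.9632; wedge = 88.875 − 55 = 33.875.
Welfare loss = ½ × 9.9632 × 33.875 = €168.75.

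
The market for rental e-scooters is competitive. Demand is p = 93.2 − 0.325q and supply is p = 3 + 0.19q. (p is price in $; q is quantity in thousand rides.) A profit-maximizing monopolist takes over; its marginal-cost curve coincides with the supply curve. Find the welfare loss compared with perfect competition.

$1182.45 thousand

Competitive equilibrium: 93.2 − 0.325q = 3 + 0.19q → q* = 175.1456, p* = 36.2777.
Marginal revenue: MR = 93.2 − 0.65q. Set MR = MC: 93.2 − 0.65q = 3 + 0.19q → q_m = 107.381.
Price p_m = 93.2 − 0.325·107.381 = 58.3012; MC(q_m) = 3 + 0.19·107.381 = 23.4024.
Competitive q* = 175.1456, so Δq = 67.7646; wedge = 58.3012 − 23.4024 = 34.8988.
Welfare loss = ½ × 67.7646 × 34.8988 = $1182.45 thousand.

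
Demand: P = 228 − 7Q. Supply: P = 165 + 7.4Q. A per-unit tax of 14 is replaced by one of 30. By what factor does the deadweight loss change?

4.592

Competitive equilibrium: 228 − 7Q = 165 + 7.4Q → Q* = 4.375, P* = 197.375.
For a per-unit tax t: ΔQ = t/14.4, so DWL = ½·t·(t/14.4) = t²/28.8.
At t = 14: DWL = 6.806. At t = 30: DWL = 31.25.
Ratio = (30/14)² = 4.592.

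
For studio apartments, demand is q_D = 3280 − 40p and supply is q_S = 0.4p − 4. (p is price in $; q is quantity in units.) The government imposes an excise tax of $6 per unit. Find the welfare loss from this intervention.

$7.13

In inverse form: demand p = 82 − 0.025q, supply p = 10 + 2.5q.
Competitive equilibrium: 82 − 0.025q = 10 + 2.5q → q* = 28.5149, p* = 81.2871.
With the tax, the buyer price exceeds the seller price by 6: (82 − 0.025q) − (10 + 2.5q) = 6 → q' = 26.1386.
Δq = 28.5149 − 26.1386 = 2.3763; the wedge equals the tax, 6.
DWL = ½ × 2.3763 × 6 = $7.13.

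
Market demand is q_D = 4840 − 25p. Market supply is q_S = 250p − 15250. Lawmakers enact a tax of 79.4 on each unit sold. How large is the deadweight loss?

In inverse form: demand p = 193.6 − 0.04q, supply p = 61 + 0.004q.
Competitive equilibrium: 193.6 − 0.04q = 61 + 0.004q → q* = 3013.63636, p* = 73.05455.
With the tax, the buyer price exceeds the seller price by 79.4: (193.6 − 0.04q) − (61 + 0.004q) = 79.4 → q' = 1209.09091.
Δq = 3013.63636 − 1209.09091 = 1804.54545; the wedge equals the tax, 79.4.
DWL = ½ × 1804.54545 × 79.4 = 71640.45.

71640.45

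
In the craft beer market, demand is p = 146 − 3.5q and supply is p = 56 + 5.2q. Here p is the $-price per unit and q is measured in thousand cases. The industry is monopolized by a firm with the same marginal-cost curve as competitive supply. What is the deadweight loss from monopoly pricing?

$38.31 thousand

Competitive equilibrium: 146 − 3.5q = 56 + 5.2q → q* = 10.3448, p* = 109.7931.
Marginal revenue: MR = 146 − 7q. Set MR = MC: 146 − 7q = 56 + 5.2q → q_m = 7.377.
Price p_m = 146 − 3.5·7.377 = 120.1805; MC(q_m) = 56 + 5.2·7.377 = 94.3604.
Competitive q* = 10.3448, so Δq = 2.9678; wedge = 120.1805 − 94.3604 = 25.8201.
The triangle = ½ × 2.9678 × 25.8201 = $38.31 thousand.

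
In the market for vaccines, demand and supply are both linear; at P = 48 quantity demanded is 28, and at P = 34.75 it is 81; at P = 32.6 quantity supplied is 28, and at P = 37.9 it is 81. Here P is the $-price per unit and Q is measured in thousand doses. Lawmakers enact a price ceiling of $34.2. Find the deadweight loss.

Demand slope = (34.75 − 48)/(81 − 28) = −0.25, so P = 55 − 0.25Q.
Supply slope = (37.9 − 32.6)/(81 − 28) = 0.1, so P = 29.8 + 0.1Q.
Competitive equilibrium: 55 − 0.25Q = 29.8 + 0.1Q → Q* = 72, P* = 37.
At the ceiling P = 34.2, quantity supplied = (34.2 − 29.8)/0.1 = 44.
Willingness to pay at Q' = 44: 55 − 0.25·44 = 44.
ΔQ = 72 − 44 = 28; wedge = 44 − 34.2 = 9.8.
DWL = ½ × 28 × 9.8 = $137.20 thousand.

$137.20 thousand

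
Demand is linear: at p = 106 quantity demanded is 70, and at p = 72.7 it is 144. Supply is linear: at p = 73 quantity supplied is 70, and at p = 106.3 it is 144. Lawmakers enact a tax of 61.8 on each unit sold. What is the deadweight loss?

2121.80

Demand slope = (72.7 − 106)/(144 − 70) = −0.45, so p = 137.5 − 0.45q.
Supply slope = (106.3 − 73)/(144 − 70) = 0.45, so p = 41.5 + 0.45q.
Competitive equilibrium: 137.5 − 0.45q = 41.5 + 0.45q → q* = 106.6667, p* = 89.5.
With the tax, the buyer price exceeds the seller price by 61.8: (137.5 − 0.45q) − (41.5 + 0.45q) = 61.8 → q' = 38.
Δq = 106.6667 − 38 = 68.6667; the wedge equals the tax, 61.8.
DWL = ½ × 68.6667 × 61.8 = 2121.80.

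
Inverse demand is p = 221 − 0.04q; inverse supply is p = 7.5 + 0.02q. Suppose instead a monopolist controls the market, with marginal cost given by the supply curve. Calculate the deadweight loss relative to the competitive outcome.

Competitive equilibrium: 221 − 0.04q = 7.5 + 0.02q → q* = 3558.3333, p* = 78.6667.
Marginal revenue: MR = 221 − 0.08q. Set MR = MC: 221 − 0.08q = 7.5 + 0.02q → q_m = 2135.
Price p_m = 221 − 0.04·2135 = 135.6; MC(q_m) = 7.5 + 0.02·2135 = 50.2.
Competitive q* = 3558.3333, so Δq = 1423.3333; wedge = 135.6 − 50.2 = 85.4.
DWL = ½ × 1423.3333 × 85.4 = 60776.33.

60776.33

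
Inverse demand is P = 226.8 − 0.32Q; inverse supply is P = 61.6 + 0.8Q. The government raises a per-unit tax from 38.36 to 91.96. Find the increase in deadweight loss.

Competitive equilibrium: 226.8 − 0.32Q = 61.6 + 0.8Q → Q* = 147.5, P* = 179.6.
For a per-unit tax t: ΔQ = t/1.12, so DWL = ½·t·(t/1.12) = t²/2.24.
At t = 38.36: DWL = 656.915. At t = 91.96: DWL = 3775.286.
Increase = 3775.286 − 656.915 = 3118.37.

3118.37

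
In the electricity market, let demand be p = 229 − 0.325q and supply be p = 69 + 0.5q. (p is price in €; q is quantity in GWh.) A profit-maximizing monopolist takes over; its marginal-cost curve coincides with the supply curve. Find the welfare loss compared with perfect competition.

€1239.16

Competitive equilibrium: 229 − 0.325q = 69 + 0.5q → q* = 193.9394, p* = 165.9697.
Marginal revenue: MR = 229 − 0.65q. Set MR = MC: 229 − 0.65q = 69 + 0.5q → q_m = 139.1304.
Price p_m = 229 − 0.325·139.1304 = 183.7826; MC(q_m) = 69 + 0.5·139.1304 = 138.5652.
Competitive q* = 193.9394, so Δq = 54.809; wedge = 183.7826 − 138.5652 = 45.2174.
The triangle = ½ × 54.809 × 45.2174 = €1239.16.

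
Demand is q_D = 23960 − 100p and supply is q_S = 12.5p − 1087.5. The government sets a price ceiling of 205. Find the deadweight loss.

In inverse form: demand p = 239.6 − 0.01q, supply p = 87 + 0.08q.
Competitive equilibrium: 239.6 − 0.01q = 87 + 0.08q → q* = 1695.5556, p* = 222.6444.
At the ceiling p = 205, quantity supplied = (205 − 87)/0.08 = 1475.
Willingness to pay at q' = 1475: 239.6 − 0.01·1475 = 224.85.
Δq = 1695.5556 − 1475 = 220.5556; wedge = 224.85 − 205 = 19.85.
Welfare loss = ½ × 220.5556 × 19.85 = 2189.01.

2189.01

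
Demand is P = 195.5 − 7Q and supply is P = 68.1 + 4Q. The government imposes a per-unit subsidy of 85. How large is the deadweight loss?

328.41

Competitive equilibrium: 195.5 − 7Q = 68.1 + 4Q → Q* = 11.5818, P* = 114.4273.
The subsidy lowers effective supply by 85: P = 4Q − 16.9.
New quantity: 195.5 − 7Q = 4Q − 16.9 → Q' = 19.3091.
Overproduction ΔQ = 19.3091 − 11.5818 = 7.7273; wedge = subsidy = 85.
DWL = ½ × 7.7273 × 85 = 328.41.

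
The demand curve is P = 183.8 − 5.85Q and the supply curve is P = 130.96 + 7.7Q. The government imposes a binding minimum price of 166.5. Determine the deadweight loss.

6.02

Competitive equilibrium: 183.8 − 5.85Q = 130.96 + 7.7Q → Q* = 3.8996, P* = 160.9872.
At the floor P = 166.5, quantity demanded = (183.8 − 166.5)/5.85 = 2.9573.
Sellers' marginal cost at Q' = 2.9573: 130.96 + 7.7·2.9573 = 153.7312.
ΔQ = 3.8996 − 2.9573 = 0.9423; wedge = 166.5 − 153.7312 = 12.7688.
Welfare loss = ½ × 0.9423 × 12.7688 = 6.02.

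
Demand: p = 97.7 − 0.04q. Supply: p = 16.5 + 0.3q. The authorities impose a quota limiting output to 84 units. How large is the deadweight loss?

Competitive equilibrium: 97.7 − 0.04q = 16.5 + 0.3q → q* = 238.82353, p* = 88.14706.
At q = 84: demand price = 97.7 − 0.04·84 = 94.34; supply price = 16.5 + 0.3·84 = 41.7.
Δq = 238.82353 − 84 = 154.82353; wedge = 94.34 − 41.7 = 52.64.
Welfare loss = ½ × 154.82353 × 52.64 = 4074.96.

4074.96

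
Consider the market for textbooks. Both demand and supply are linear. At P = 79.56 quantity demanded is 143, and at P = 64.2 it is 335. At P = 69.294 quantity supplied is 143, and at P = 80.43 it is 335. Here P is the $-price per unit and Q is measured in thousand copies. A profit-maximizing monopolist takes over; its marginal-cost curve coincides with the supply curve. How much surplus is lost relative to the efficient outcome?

$439.14 thousand

Demand slope = (64.2 − 79.56)/(335 − 143) = −0.08, so P = 91 − 0.08Q.
Supply slope = (80.43 − 69.294)/(335 − 143) = 0.058, so P = 61 + 0.058Q.
Competitive equilibrium: 91 − 0.08Q = 61 + 0.058Q → Q* = 217.3913, P* = 73.6087.
Marginal revenue: MR = 91 − 0.16Q. Set MR = MC: 91 − 0.16Q = 61 + 0.058Q → Q_m = 137.61468.
Price P_m = 91 − 0.08·137.61468 = 79.99083; MC(Q_m) = 61 + 0.058·137.61468 = 68.98165.
Competitive Q* = 217.3913, so ΔQ = 79.77662; wedge = 79.99083 − 68.98165 = 11.00918.
Welfare loss = ½ × 79.77662 × 11.00918 = $439.14 thousand.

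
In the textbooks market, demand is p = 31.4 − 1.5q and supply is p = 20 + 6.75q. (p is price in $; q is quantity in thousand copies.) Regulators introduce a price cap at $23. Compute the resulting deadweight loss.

Competitive equilibrium: 31.4 − 1.5q = 20 + 6.75q → q* = 1.3818, p* = 29.3273.
At the ceiling p = 23, quantity supplied = (23 − 20)/6.75 = 0.4444.
Willingness to pay at q' = 0.4444: 31.4 − 1.5·0.4444 = 30.7334.
Δq = 1.3818 − 0.4444 = 0.9374; wedge = 30.7334 − 23 = 7.7334.
The triangle = ½ × 0.9374 × 7.7334 = $3.62 thousand.

$3.62 thousand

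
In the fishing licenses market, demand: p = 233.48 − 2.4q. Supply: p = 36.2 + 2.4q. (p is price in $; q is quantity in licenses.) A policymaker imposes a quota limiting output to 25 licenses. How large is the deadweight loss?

$622.104

Competitive equilibrium: 233.48 − 2.4q = 36.2 + 2.4q → q* = 41.1, p* = 134.84.
At q = 25: demand price = 233.48 − 2.4·25 = 173.48; supply price = 36.2 + 2.4·25 = 96.2.
Δq = 41.1 − 25 = 16.1; wedge = 173.48 − 96.2 = 77.28.
Deadweight loss = ½ × 16.1 × 77.28 = $622.104.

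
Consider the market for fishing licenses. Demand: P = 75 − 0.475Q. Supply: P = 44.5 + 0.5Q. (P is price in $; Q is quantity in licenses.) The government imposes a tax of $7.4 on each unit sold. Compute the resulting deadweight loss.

$28.08

Competitive equilibrium: 75 − 0.475Q = 44.5 + 0.5Q → Q* = 31.2821, P* = 60.141.
With the tax, the buyer price exceeds the seller price by 7.4: (75 − 0.475Q) − (44.5 + 0.5Q) = 7.4 → Q' = 23.6923.
ΔQ = 31.2821 − 23.6923 = 7.5898; the wedge equals the tax, 7.4.
DWL = ½ × 7.5898 × 7.4 = $28.08.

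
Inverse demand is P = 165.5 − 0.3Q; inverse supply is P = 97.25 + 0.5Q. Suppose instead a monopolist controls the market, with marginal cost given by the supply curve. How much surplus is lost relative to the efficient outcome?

Competitive equilibrium: 165.5 − 0.3Q = 97.25 + 0.5Q → Q* = 85.3125, P* = 139.9063.
Marginal revenue: MR = 165.5 − 0.6Q. Set MR = MC: 165.5 − 0.6Q = 97.25 + 0.5Q → Q_m = 62.0455.
Price P_m = 165.5 − 0.3·62.0455 = 146.8864; MC(Q_m) = 97.25 + 0.5·62.0455 = 128.2728.
Competitive Q* = 85.3125, so ΔQ = 23.267; wedge = 146.8864 − 128.2728 = 18.6136.
The triangle = ½ × 23.267 × 18.6136 = 216.54.

216.54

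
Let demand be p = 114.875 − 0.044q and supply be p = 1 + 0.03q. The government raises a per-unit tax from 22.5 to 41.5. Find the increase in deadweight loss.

Competitive equilibrium: 114.875 − 0.044q = 1 + 0.03q → q* = 1538.8514, p* = 47.1655.
For a per-unit tax t: Δq = t/0.074, so DWL = ½·t·(t/0.074) = t²/0.148.
At t = 22.5: DWL = 3420.608. At t = 41.5: DWL = 11636.824.
Increase = 11636.824 − 3420.608 = 8216.22.

8216.22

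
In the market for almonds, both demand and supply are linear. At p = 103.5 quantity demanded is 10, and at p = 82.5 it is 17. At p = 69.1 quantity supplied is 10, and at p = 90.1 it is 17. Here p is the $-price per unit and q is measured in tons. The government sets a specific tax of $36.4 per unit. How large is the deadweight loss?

$110.41

Demand slope = (82.5 − 103.5)/(17 − 10) = −3, so p = 133.5 − 3q.
Supply slope = (90.1 − 69.1)/(17 − 10) = 3, so p = 39.1 + 3q.
Competitive equilibrium: 133.5 − 3q = 39.1 + 3q → q* = 15.7333, p* = 86.3.
With the tax, the buyer price exceeds the seller price by 36.4: (133.5 − 3q) − (39.1 + 3q) = 36.4 → q' = 9.6667.
Δq = 15.7333 − 9.6667 = 6.0666; the wedge equals the tax, 36.4.
Welfare loss = ½ × 6.0666 × 36.4 = $110.41.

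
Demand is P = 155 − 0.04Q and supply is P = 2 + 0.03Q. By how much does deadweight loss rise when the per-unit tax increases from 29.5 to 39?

4648.21

Competitive equilibrium: 155 − 0.04Q = 2 + 0.03Q → Q* = 2185.7143, P* = 67.5714.
For a per-unit tax t: ΔQ = t/0.07, so DWL = ½·t·(t/0.07) = t²/0.14.
At t = 29.5: DWL = 6216.0714. At t = 39: DWL = 10864.2857.
Increase = 10864.2857 − 6216.0714 = 4648.21.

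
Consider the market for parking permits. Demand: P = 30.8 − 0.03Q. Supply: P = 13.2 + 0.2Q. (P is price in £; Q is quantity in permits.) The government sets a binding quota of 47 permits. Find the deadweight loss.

Competitive equilibrium: 30.8 − 0.03Q = 13.2 + 0.2Q → Q* = 76.5217, P* = 28.5043.
At Q = 47: demand price = 30.8 − 0.03·47 = 29.39; supply price = 13.2 + 0.2·47 = 22.6.
ΔQ = 76.5217 − 47 = 29.5217; wedge = 29.39 − 22.6 = 6.79.
The triangle = ½ × 29.5217 × 6.79 = £100.23.

£100.23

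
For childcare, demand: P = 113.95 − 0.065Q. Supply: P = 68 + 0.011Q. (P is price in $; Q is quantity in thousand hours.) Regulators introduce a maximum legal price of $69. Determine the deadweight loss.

$10027.58 thousand

Competitive equilibrium: 113.95 − 0.065Q = 68 + 0.011Q → Q* = 604.6053, P* = 74.6507.
At the ceiling P = 69, quantity supplied = (69 − 68)/0.011 = 90.9091.
Willingness to pay at Q' = 90.9091: 113.95 − 0.065·90.9091 = 108.0409.
ΔQ = 604.6053 − 90.9091 = 513.6962; wedge = 108.0409 − 69 = 39.0409.
Deadweight loss = ½ × 513.6962 × 39.0409 = $10027.58 thousand.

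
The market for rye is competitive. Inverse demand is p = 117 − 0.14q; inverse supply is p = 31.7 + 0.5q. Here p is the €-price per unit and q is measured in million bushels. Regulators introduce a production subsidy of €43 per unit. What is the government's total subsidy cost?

Competitive equilibrium: 117 − 0.14q = 31.7 + 0.5q → q* = 133.2813, p* = 98.3406.
The subsidy lowers effective supply by 43: p = 0.5q − 11.3.
New quantity: 117 − 0.14q = 0.5q − 11.3 → q' = 200.4688.
Total subsidy cost = 43 × 200.4688 = €8620.16 million.

€8620.16 million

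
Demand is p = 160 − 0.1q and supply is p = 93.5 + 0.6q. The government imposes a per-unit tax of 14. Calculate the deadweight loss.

Competitive equilibrium: 160 − 0.1q = 93.5 + 0.6q → q* = 95, p* = 150.5.
With the tax, the buyer price exceeds the seller price by 14: (160 − 0.1q) − (93.5 + 0.6q) = 14 → q' = 75.
Δq = 95 − 75 = 20; the wedge equals the tax, 14.
Welfare loss = ½ × 20 × 14 = 140.

140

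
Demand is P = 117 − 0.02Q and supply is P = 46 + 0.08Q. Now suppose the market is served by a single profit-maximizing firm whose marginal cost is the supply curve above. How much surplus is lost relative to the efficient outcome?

700.14

Competitive equilibrium: 117 − 0.02Q = 46 + 0.08Q → Q* = 710, P* = 102.8.
Marginal revenue: MR = 117 − 0.04Q. Set MR = MC: 117 − 0.04Q = 46 + 0.08Q → Q_m = 591.6667.
Price P_m = 117 − 0.02·591.6667 = 105.1667; MC(Q_m) = 46 + 0.08·591.6667 = 93.3333.
Competitive Q* = 710, so ΔQ = 118.3333; wedge = 105.1667 − 93.3333 = 11.8334.
DWL = ½ × 118.3333 × 11.8334 = 700.14.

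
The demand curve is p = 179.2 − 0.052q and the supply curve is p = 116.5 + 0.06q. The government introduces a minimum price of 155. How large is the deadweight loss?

Competitive equilibrium: 179.2 − 0.052q = 116.5 + 0.06q → q* = 559.82143, p* = 150.08929.
At the floor p = 155, quantity demanded = (179.2 − 155)/0.052 = 465.38462.
Sellers' marginal cost at q' = 465.38462: 116.5 + 0.06·465.38462 = 144.42308.
Δq = 559.82143 − 465.38462 = 94.43681; wedge = 155 − 144.42308 = 10.57692.
Deadweight loss = ½ × 94.43681 × 10.57692 = 499.43.

499.43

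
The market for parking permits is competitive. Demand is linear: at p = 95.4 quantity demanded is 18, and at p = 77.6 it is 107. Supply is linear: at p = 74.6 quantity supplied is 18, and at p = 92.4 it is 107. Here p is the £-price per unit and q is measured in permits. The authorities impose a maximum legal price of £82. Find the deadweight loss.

Demand slope = (77.6 − 95.4)/(107 − 18) = −0.2, so p = 99 − 0.2q.
Supply slope = (92.4 − 74.6)/(107 − 18) = 0.2, so p = 71 + 0.2q.
Competitive equilibrium: 99 − 0.2q = 71 + 0.2q → q* = 70, p* = 85.
At the ceiling p = 82, quantity supplied = (82 − 71)/0.2 = 55.
Willingness to pay at q' = 55: 99 − 0.2·55 = 88.
Δq = 70 − 55 = 15; wedge = 88 − 82 = 6.
DWL = ½ × 15 × 6 = £45.

£45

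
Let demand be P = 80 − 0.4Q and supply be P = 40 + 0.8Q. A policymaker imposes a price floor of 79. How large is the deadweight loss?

570.42

Competitive equilibrium: 80 − 0.4Q = 40 + 0.8Q → Q* = 33.3333, P* = 66.6667.
At the floor P = 79, quantity demanded = (80 − 79)/0.4 = 2.5.
Sellers' marginal cost at Q' = 2.5: 40 + 0.8·2.5 = 42.
ΔQ = 33.3333 − 2.5 = 30.8333; wedge = 79 − 42 = 37.
DWL = ½ × 30.8333 × 37 = 570.42.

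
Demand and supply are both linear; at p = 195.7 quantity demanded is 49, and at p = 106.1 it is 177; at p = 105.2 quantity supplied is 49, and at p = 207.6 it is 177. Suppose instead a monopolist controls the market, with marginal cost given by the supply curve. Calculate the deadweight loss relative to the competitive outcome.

907.65

Demand slope = (106.1 − 195.7)/(177 − 49) = −0.7, so p = 230 − 0.7q.
Supply slope = (207.6 − 105.2)/(177 − 49) = 0.8, so p = 66 + 0.8q.
Competitive equilibrium: 230 − 0.7q = 66 + 0.8q → q* = 109.3333, p* = 153.4667.
Marginal revenue: MR = 230 − 1.4q. Set MR = MC: 230 − 1.4q = 66 + 0.8q → q_m = 74.5455.
Price p_m = 230 − 0.7·74.5455 = 177.8182; MC(q_m) = 66 + 0.8·74.5455 = 125.6364.
Competitive q* = 109.3333, so Δq = 34.7878; wedge = 177.8182 − 125.6364 = 52.1818.
DWL = ½ × 34.7878 × 52.1818 = 907.65.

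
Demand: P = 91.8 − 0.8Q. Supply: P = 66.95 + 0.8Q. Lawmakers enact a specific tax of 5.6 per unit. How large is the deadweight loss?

9.80

Competitive equilibrium: 91.8 − 0.8Q = 66.95 + 0.8Q → Q* = 15.5313, P* = 79.375.
With the tax, the buyer price exceeds the seller price by 5.6: (91.8 − 0.8Q) − (66.95 + 0.8Q) = 5.6 → Q' = 12.0313.
ΔQ = 15.5313 − 12.0313 = 3.5; the wedge equals the tax, 5.6.
DWL = ½ × 3.5 × 5.6 = 9.80.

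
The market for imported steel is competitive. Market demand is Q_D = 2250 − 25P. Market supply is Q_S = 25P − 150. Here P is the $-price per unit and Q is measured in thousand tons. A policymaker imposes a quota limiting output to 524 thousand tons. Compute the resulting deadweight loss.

In inverse form: demand P = 90 − 0.04Q, supply P = 6 + 0.04Q.
Competitive equilibrium: 90 − 0.04Q = 6 + 0.04Q → Q* = 1050, P* = 48.
At Q = 524: demand price = 90 − 0.04·524 = 69.04; supply price = 6 + 0.04·524 = 26.96.
ΔQ = 1050 − 524 = 526; wedge = 69.04 − 26.96 = 42.08.
Deadweight loss = ½ × 526 × 42.08 = $11067.04 thousand.

$11067.04 thousand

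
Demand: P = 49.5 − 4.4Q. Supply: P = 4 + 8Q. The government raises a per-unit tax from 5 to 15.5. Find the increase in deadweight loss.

Competitive equilibrium: 49.5 − 4.4Q = 4 + 8Q → Q* = 3.6694, P* = 33.3548.
For a per-unit tax t: ΔQ = t/12.4, so DWL = ½·t·(t/12.4) = t²/24.8.
At t = 5: DWL = 1.008. At t = 15.5: DWL = 9.688.
Increase = 9.688 − 1.008 = 8.68.

8.68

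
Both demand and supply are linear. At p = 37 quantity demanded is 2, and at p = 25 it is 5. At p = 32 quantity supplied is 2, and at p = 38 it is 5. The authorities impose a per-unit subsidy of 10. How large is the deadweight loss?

8.33

Demand slope = (25 − 37)/(5 − 2) = −4, so p = 45 − 4q.
Supply slope = (38 − 32)/(5 − 2) = 2, so p = 28 + 2q.
Competitive equilibrium: 45 − 4q = 28 + 2q → q* = 2.8333, p* = 33.6667.
The subsidy lowers effective supply by 10: p = 18 + 2q.
New quantity: 45 − 4q = 18 + 2q → q' = 4.5.
Overproduction Δq = 4.5 − 2.8333 = 1.6667; wedge = subsidy = 10.
Welfare loss = ½ × 1.6667 × 10 = 8.33.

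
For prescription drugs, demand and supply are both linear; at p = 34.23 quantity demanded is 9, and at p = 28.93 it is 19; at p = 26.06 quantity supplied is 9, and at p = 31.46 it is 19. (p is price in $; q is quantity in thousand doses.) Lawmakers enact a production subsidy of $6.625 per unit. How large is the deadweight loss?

$20.51 thousand

Demand slope = (28.93 − 34.23)/(19 − 9) = −0.53, so p = 39 − 0.53q.
Supply slope = (31.46 − 26.06)/(19 − 9) = 0.54, so p = 21.2 + 0.54q.
Competitive equilibrium: 39 − 0.53q = 21.2 + 0.54q → q* = 16.6355, p* = 30.1832.
The subsidy lowers effective supply by 6.625: p = 14.575 + 0.54q.
New quantity: 39 − 0.53q = 14.575 + 0.54q → q' = 22.8271.
Overproduction Δq = 22.8271 − 16.6355 = 6.1916; wedge = subsidy = 6.625.
DWL = ½ × 6.1916 × 6.625 = $20.51 thousand.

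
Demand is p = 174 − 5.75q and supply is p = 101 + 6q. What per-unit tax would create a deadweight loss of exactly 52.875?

Competitive equilibrium: 174 − 5.75q = 101 + 6q → q* = 6.2128, p* = 138.2766.
A tax t gives Δq = t/11.75 and wedge t, so DWL = t²/23.5.
t²/23.5 = 52.875 → t² = 1242.5625 → t = 35.25.

35.25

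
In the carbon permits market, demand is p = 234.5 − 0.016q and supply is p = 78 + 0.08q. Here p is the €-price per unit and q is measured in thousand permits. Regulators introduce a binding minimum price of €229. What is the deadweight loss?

€79438.80 thousand

Competitive equilibrium: 234.5 − 0.016q = 78 + 0.08q → q* = 1630.2083, p* = 208.4167.
At the floor p = 229, quantity demanded = (234.5 − 229)/0.016 = 343.75.
Sellers' marginal cost at q' = 343.75: 78 + 0.08·343.75 = 105.5.
Δq = 1630.2083 − 343.75 = 1286.4583; wedge = 229 − 105.5 = 123.5.
Welfare loss = ½ × 1286.4583 × 123.5 = €79438.80 thousand.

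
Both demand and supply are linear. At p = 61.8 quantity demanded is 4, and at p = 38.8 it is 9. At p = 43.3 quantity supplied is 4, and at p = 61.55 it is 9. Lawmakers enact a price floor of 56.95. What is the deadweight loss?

Demand slope = (38.8 − 61.8)/(9 − 4) = −4.6, so p = 80.2 − 4.6q.
Supply slope = (61.55 − 43.3)/(9 − 4) = 3.65, so p = 28.7 + 3.65q.
Competitive equilibrium: 80.2 − 4.6q = 28.7 + 3.65q → q* = 6.2424, p* = 51.4848.
At the floor p = 56.95, quantity demanded = (80.2 − 56.95)/4.6 = 5.0543.
Sellers' marginal cost at q' = 5.0543: 28.7 + 3.65·5.0543 = 47.1482.
Δq = 6.2424 − 5.0543 = 1.1881; wedge = 56.95 − 47.1482 = 9.8018.
DWL = ½ × 1.1881 × 9.8018 = 5.82.

5.82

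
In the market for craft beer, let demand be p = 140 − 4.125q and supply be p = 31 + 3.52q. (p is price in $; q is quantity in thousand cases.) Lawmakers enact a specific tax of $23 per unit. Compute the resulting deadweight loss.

$34.60 thousand

Competitive equilibrium: 140 − 4.125q = 31 + 3.52q → q* = 14.2577, p* = 81.1871.
With the tax, the buyer price exceeds the seller price by 23: (140 − 4.125q) − (31 + 3.52q) = 23 → q' = 11.2492.
Δq = 14.2577 − 11.2492 = 3.0085; the wedge equals the tax, 23.
The triangle = ½ × 3.0085 × 23 = $34.60 thousand.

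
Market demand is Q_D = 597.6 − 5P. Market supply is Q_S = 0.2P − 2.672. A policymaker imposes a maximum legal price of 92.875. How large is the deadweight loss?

52.94

In inverse form: demand P = 119.52 − 0.2Q, supply P = 13.36 + 5Q.
Competitive equilibrium: 119.52 − 0.2Q = 13.36 + 5Q → Q* = 20.4154, P* = 115.4369.
At the ceiling P = 92.875, quantity supplied = (92.875 − 13.36)/5 = 15.903.
Willingness to pay at Q' = 15.903: 119.52 − 0.2·15.903 = 116.3394.
ΔQ = 20.4154 − 15.903 = 4.5124; wedge = 116.3394 − 92.875 = 23.4644.
Welfare loss = ½ × 4.5124 × 23.4644 = 52.94.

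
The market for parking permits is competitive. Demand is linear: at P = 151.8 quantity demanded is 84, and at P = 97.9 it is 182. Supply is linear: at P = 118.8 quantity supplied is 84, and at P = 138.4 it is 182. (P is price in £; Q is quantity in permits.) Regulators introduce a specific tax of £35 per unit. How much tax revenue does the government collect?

Demand slope = (97.9 − 151.8)/(182 − 84) = −0.55, so P = 198 − 0.55Q.
Supply slope = (138.4 − 118.8)/(182 − 84) = 0.2, so P = 102 + 0.2Q.
Competitive equilibrium: 198 − 0.55Q = 102 + 0.2Q → Q* = 128, P* = 127.6.
With the tax, the buyer price exceeds the seller price by 35: (198 − 0.55Q) − (102 + 0.2Q) = 35 → Q' = 81.3333.
Tax revenue = 35 × 81.3333 = £2846.67.

£2846.67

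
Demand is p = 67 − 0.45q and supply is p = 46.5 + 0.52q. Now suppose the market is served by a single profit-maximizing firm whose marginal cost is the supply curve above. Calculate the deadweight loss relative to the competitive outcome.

Competitive equilibrium: 67 − 0.45q = 46.5 + 0.52q → q* = 21.134, p* = 57.4897.
Marginal revenue: MR = 67 − 0.9q. Set MR = MC: 67 − 0.9q = 46.5 + 0.52q → q_m = 14.4366.
Price p_m = 67 − 0.45·14.4366 = 60.5035; MC(q_m) = 46.5 + 0.52·14.4366 = 54.007.
Competitive q* = 21.134, so Δq = 6.6974; wedge = 60.5035 − 54.007 = 6.4965.
The triangle = ½ × 6.6974 × 6.4965 = 21.75.

21.75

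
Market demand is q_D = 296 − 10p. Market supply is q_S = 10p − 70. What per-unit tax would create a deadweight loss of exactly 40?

In inverse form: demand p = 29.6 − 0.1q, supply p = 7 + 0.1q.
Competitive equilibrium: 29.6 − 0.1q = 7 + 0.1q → q* = 113, p* = 18.3.
A tax t gives Δq = t/0.2 and wedge t, so DWL = t²/0.4.
t²/0.4 = 40 → t² = 16 → t = 4.

4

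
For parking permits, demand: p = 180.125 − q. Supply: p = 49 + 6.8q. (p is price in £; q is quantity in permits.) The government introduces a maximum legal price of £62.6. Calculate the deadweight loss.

Competitive equilibrium: 180.125 − q = 49 + 6.8q → q* = 16.8109, p* = 163.3141.
At the ceiling p = 62.6, quantity supplied = (62.6 − 49)/6.8 = 2.
Willingness to pay at q' = 2: 180.125 − 1·2 = 178.125.
Δq = 16.8109 − 2 = 14.8109; wedge = 178.125 − 62.6 = 115.525.
Welfare loss = ½ × 14.8109 × 115.525 = £855.51.

£855.51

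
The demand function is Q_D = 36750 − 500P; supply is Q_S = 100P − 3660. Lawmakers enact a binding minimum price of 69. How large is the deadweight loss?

In inverse form: demand P = 73.5 − 0.002Q, supply P = 36.6 + 0.01Q.
Competitive equilibrium: 73.5 − 0.002Q = 36.6 + 0.01Q → Q* = 3075, P* = 67.35.
At the floor P = 69, quantity demanded = (73.5 − 69)/0.002 = 2250.
Sellers' marginal cost at Q' = 2250: 36.6 + 0.01·2250 = 59.1.
ΔQ = 3075 − 2250 = 825; wedge = 69 − 59.1 = 9.9.
Deadweight loss = ½ × 825 × 9.9 = 4083.75.

4083.75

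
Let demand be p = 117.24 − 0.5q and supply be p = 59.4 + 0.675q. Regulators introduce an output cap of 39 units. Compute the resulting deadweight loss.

61.43

Competitive equilibrium: 117.24 − 0.5q = 59.4 + 0.675q → q* = 49.2255, p* = 92.6272.
At q = 39: demand price = 117.24 − 0.5·39 = 97.74; supply price = 59.4 + 0.675·39 = 85.725.
Δq = 49.2255 − 39 = 10.2255; wedge = 97.74 − 85.725 = 12.015.
The triangle = ½ × 10.2255 × 12.015 = 61.43.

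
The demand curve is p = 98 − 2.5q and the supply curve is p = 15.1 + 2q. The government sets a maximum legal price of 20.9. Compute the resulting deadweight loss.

542.11

Competitive equilibrium: 98 − 2.5q = 15.1 + 2q → q* = 18.4222, p* = 51.9444.
At the ceiling p = 20.9, quantity supplied = (20.9 − 15.1)/2 = 2.9.
Willingness to pay at q' = 2.9: 98 − 2.5·2.9 = 90.75.
Δq = 18.4222 − 2.9 = 15.5222; wedge = 90.75 − 20.9 = 69.85.
Deadweight loss = ½ × 15.5222 × 69.85 = 542.11.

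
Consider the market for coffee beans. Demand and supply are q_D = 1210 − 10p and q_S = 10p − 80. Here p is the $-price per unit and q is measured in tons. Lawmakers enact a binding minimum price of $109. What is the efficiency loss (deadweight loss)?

$19802.50

In inverse form: demand p = 121 − 0.1q, supply p = 8 + 0.1q.
Competitive equilibrium: 121 − 0.1q = 8 + 0.1q → q* = 565, p* = 64.5.
At the floor p = 109, quantity demanded = (121 − 109)/0.1 = 120.
Sellers' marginal cost at q' = 120: 8 + 0.1·120 = 20.
Δq = 565 − 120 = 445; wedge = 109 − 20 = 89.
Welfare loss = ½ × 445 × 89 = $19802.50.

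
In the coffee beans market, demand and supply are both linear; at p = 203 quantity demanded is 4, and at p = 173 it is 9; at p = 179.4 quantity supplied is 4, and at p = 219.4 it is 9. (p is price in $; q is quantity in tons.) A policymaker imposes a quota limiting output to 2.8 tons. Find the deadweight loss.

Demand slope = (173 − 203)/(9 − 4) = −6, so p = 227 − 6q.
Supply slope = (219.4 − 179.4)/(9 − 4) = 8, so p = 147.4 + 8q.
Competitive equilibrium: 227 − 6q = 147.4 + 8q → q* = 5.6857, p* = 192.8857.
At q = 2.8: demand price = 227 − 6·2.8 = 210.2; supply price = 147.4 + 8·2.8 = 169.8.
Δq = 5.6857 − 2.8 = 2.8857; wedge = 210.2 − 169.8 = 40.4.
Deadweight loss = ½ × 2.8857 × 40.4 = $58.29.

$58.29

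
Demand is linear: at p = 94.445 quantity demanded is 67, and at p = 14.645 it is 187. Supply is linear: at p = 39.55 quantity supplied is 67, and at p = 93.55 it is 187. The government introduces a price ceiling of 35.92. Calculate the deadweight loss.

Demand slope = (14.645 − 94.445)/(187 − 67) = −0.665, so p = 139 − 0.665q.
Supply slope = (93.55 − 39.55)/(187 − 67) = 0.45, so p = 9.4 + 0.45q.
Competitive equilibrium: 139 − 0.665q = 9.4 + 0.45q → q* = 116.23318, p* = 61.70493.
At the ceiling p = 35.92, quantity supplied = (35.92 − 9.4)/0.45 = 58.93333.
Willingness to pay at q' = 58.93333: 139 − 0.665·58.93333 = 99.80934.
Δq = 116.23318 − 58.93333 = 57.29985; wedge = 99.80934 − 35.92 = 63.88934.
Welfare loss = ½ × 57.29985 × 63.88934 = 1830.42.

1830.42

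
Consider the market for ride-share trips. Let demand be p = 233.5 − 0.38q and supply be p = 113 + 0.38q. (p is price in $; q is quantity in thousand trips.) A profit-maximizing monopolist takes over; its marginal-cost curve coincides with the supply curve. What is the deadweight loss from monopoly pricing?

$1061.42 thousand

Competitive equilibrium: 233.5 − 0.38q = 113 + 0.38q → q* = 158.5526, p* = 173.25.
Marginal revenue: MR = 233.5 − 0.76q. Set MR = MC: 233.5 − 0.76q = 113 + 0.38q → q_m = 105.7018.
Price p_m = 233.5 − 0.38·105.7018 = 193.3333; MC(q_m) = 113 + 0.38·105.7018 = 153.1667.
Competitive q* = 158.5526, so Δq = 52.8508; wedge = 193.3333 − 153.1667 = 40.1666.
DWL = ½ × 52.8508 × 40.1666 = $1061.42 thousand.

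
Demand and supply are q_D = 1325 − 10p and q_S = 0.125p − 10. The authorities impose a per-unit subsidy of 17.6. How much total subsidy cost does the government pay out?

In inverse form: demand p = 132.5 − 0.1q, supply p = 80 + 8q.
Competitive equilibrium: 132.5 − 0.1q = 80 + 8q → q* = 6.4815, p* = 131.8519.
The subsidy lowers effective supply by 17.6: p = 62.4 + 8q.
New quantity: 132.5 − 0.1q = 62.4 + 8q → q' = 8.6543.
Total subsidy cost = 17.6 × 8.6543 = 152.32.

152.32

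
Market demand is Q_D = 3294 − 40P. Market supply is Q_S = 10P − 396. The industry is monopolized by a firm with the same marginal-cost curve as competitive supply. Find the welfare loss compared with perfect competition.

In inverse form: demand P = 82.35 − 0.025Q, supply P = 39.6 + 0.1Q.
Competitive equilibrium: 82.35 − 0.025Q = 39.6 + 0.1Q → Q* = 342, P* = 73.8.
Marginal revenue: MR = 82.35 − 0.05Q. Set MR = MC: 82.35 − 0.05Q = 39.6 + 0.1Q → Q_m = 285.
Price P_m = 82.35 − 0.025·285 = 75.225; MC(Q_m) = 39.6 + 0.1·285 = 68.1.
Competitive Q* = 342, so ΔQ = 57; wedge = 75.225 − 68.1 = 7.125.
Deadweight loss = ½ × 57 × 7.125 = 203.06.

203.06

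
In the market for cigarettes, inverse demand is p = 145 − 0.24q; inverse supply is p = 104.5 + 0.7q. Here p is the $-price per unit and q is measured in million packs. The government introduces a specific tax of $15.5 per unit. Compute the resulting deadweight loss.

$127.79 million

Competitive equilibrium: 145 − 0.24q = 104.5 + 0.7q → q* = 43.0851, p* = 134.6596.
With the tax, the buyer price exceeds the seller price by 15.5: (145 − 0.24q) − (104.5 + 0.7q) = 15.5 → q' = 26.5957.
Δq = 43.0851 − 26.5957 = 16.4894; the wedge equals the tax, 15.5.
DWL = ½ × 16.4894 × 15.5 = $127.79 million.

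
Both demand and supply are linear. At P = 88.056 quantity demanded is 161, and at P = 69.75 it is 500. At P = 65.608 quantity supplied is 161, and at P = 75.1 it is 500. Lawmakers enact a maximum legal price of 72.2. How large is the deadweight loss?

Demand slope = (69.75 − 88.056)/(500 − 161) = −0.054, so P = 96.75 − 0.054Q.
Supply slope = (75.1 − 65.608)/(500 − 161) = 0.028, so P = 61.1 + 0.028Q.
Competitive equilibrium: 96.75 − 0.054Q = 61.1 + 0.028Q → Q* = 434.7561, P* = 73.2732.
At the ceiling P = 72.2, quantity supplied = (72.2 − 61.1)/0.028 = 396.4286.
Willingness to pay at Q' = 396.4286: 96.75 − 0.054·396.4286 = 75.3429.
ΔQ = 434.7561 − 396.4286 = 38.3275; wedge = 75.3429 − 72.2 = 3.1429.
Deadweight loss = ½ × 38.3275 × 3.1429 = 60.23.

60.23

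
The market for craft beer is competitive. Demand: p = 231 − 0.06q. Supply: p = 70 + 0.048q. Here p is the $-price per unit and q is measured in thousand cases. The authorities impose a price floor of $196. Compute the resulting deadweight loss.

$44462.96 thousand

Competitive equilibrium: 231 − 0.06q = 70 + 0.048q → q* = 1490.7407, p* = 141.5556.
At the floor p = 196, quantity demanded = (231 − 196)/0.06 = 583.3333.
Sellers' marginal cost at q' = 583.3333: 70 + 0.048·583.3333 = 98.
Δq = 1490.7407 − 583.3333 = 907.4074; wedge = 196 − 98 = 98.
DWL = ½ × 907.4074 × 98 = $44462.96 thousand.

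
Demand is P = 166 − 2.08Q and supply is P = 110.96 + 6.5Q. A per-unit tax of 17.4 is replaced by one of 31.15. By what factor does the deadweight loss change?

Competitive equilibrium: 166 − 2.08Q = 110.96 + 6.5Q → Q* = 6.4149, P* = 152.657.
For a per-unit tax t: ΔQ = t/8.58, so DWL = ½·t·(t/8.58) = t²/17.16.
At t = 17.4: DWL = 17.643. At t = 31.15: DWL = 56.546.
Ratio = (31.15/17.4)² = 3.205.

3.205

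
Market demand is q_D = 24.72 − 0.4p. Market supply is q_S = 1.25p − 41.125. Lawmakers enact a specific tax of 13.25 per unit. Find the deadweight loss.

In inverse form: demand p = 61.8 − 2.5q, supply p = 32.9 + 0.8q.
Competitive equilibrium: 61.8 − 2.5q = 32.9 + 0.8q → q* = 8.7576, p* = 39.9061.
With the tax, the buyer price exceeds the seller price by 13.25: (61.8 − 2.5q) − (32.9 + 0.8q) = 13.25 → q' = 4.7424.
Δq = 8.7576 − 4.7424 = 4.0152; the wedge equals the tax, 13.25.
Welfare loss = ½ × 4.0152 × 13.25 = 26.60.

26.60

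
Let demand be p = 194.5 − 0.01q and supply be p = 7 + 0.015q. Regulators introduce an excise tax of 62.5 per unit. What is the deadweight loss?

78125

Competitive equilibrium: 194.5 − 0.01q = 7 + 0.015q → q* = 7500, p* = 119.5.
With the tax, the buyer price exceeds the seller price by 62.5: (194.5 − 0.01q) − (7 + 0.015q) = 62.5 → q' = 5000.
Δq = 7500 − 5000 = 2500; the wedge equals the tax, 62.5.
Welfare loss = ½ × 2500 × 62.5 = 78125.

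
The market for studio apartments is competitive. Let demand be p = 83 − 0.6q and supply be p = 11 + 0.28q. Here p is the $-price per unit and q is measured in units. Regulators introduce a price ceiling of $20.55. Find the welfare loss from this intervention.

Competitive equilibrium: 83 − 0.6q = 11 + 0.28q → q* = 81.8182, p* = 33.9091.
At the ceiling p = 20.55, quantity supplied = (20.55 − 11)/0.28 = 34.1071.
Willingness to pay at q' = 34.1071: 83 − 0.6·34.1071 = 62.5357.
Δq = 81.8182 − 34.1071 = 47.7111; wedge = 62.5357 − 20.55 = 41.9857.
Welfare loss = ½ × 47.7111 × 41.9857 = $1001.59.

$1001.59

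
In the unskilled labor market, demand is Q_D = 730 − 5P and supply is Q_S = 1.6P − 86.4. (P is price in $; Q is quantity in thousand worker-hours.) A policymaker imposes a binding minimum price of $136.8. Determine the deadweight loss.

$1770.55 thousand

In inverse form: demand P = 146 − 0.2Q, supply P = 54 + 0.625Q.
Competitive equilibrium: 146 − 0.2Q = 54 + 0.625Q → Q* = 111.5152, P* = 123.697.
At the floor P = 136.8, quantity demanded = (146 − 136.8)/0.2 = 46.
Sellers' marginal cost at Q' = 46: 54 + 0.625·46 = 82.75.
ΔQ = 111.5152 − 46 = 65.5152; wedge = 136.8 − 82.75 = 54.05.
Deadweight loss = ½ × 65.5152 × 54.05 = $1770.55 thousand.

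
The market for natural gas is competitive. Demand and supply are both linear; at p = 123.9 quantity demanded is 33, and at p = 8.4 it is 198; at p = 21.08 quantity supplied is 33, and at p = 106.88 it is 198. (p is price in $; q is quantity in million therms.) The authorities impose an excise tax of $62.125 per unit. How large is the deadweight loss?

Demand slope = (8.4 − 123.9)/(198 − 33) = −0.7, so p = 147 − 0.7q.
Supply slope = (106.88 − 21.08)/(198 − 33) = 0.52, so p = 3.92 + 0.52q.
Competitive equilibrium: 147 − 0.7q = 3.92 + 0.52q → q* = 117.2787, p* = 64.9049.
With the tax, the buyer price exceeds the seller price by 62.125: (147 − 0.7q) − (3.92 + 0.52q) = 62.125 → q' = 66.3566.
Δq = 117.2787 − 66.3566 = 50.9221; the wedge equals the tax, 62.125.
DWL = ½ × 50.9221 × 62.125 = $1581.77 million.

$1581.77 million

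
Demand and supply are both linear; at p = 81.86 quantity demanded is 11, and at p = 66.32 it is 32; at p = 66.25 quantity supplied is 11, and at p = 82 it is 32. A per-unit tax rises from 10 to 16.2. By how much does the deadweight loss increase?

Demand slope = (66.32 − 81.86)/(32 − 11) = −0.74, so p = 90 − 0.74q.
Supply slope = (82 − 66.25)/(32 − 11) = 0.75, so p = 58 + 0.75q.
Competitive equilibrium: 90 − 0.74q = 58 + 0.75q → q* = 21.4765, p* = 74.1074.
For a per-unit tax t: Δq = t/1.49, so DWL = ½·t·(t/1.49) = t²/2.98.
At t = 10: DWL = 33.557. At t = 16.2: DWL = 88.067.
Increase = 88.067 − 33.557 = 54.51.

54.51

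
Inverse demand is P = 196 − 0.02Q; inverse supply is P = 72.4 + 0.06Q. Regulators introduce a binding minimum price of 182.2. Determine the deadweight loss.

29241

Competitive equilibrium: 196 − 0.02Q = 72.4 + 0.06Q → Q* = 1545, P* = 165.1.
At the floor P = 182.2, quantity demanded = (196 − 182.2)/0.02 = 690.
Sellers' marginal cost at Q' = 690: 72.4 + 0.06·690 = 113.8.
ΔQ = 1545 − 690 = 855; wedge = 182.2 − 113.8 = 68.4.
Deadweight loss = ½ × 855 × 68.4 = 29241.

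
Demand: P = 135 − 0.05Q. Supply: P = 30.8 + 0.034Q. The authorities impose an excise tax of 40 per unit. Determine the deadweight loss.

9523.81

Competitive equilibrium: 135 − 0.05Q = 30.8 + 0.034Q → Q* = 1240.4762, P* = 72.9762.
With the tax, the buyer price exceeds the seller price by 40: (135 − 0.05Q) − (30.8 + 0.034Q) = 40 → Q' = 764.2857.
ΔQ = 1240.4762 − 764.2857 = 476.1905; the wedge equals the tax, 40.
DWL = ½ × 476.1905 × 40 = 9523.81.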